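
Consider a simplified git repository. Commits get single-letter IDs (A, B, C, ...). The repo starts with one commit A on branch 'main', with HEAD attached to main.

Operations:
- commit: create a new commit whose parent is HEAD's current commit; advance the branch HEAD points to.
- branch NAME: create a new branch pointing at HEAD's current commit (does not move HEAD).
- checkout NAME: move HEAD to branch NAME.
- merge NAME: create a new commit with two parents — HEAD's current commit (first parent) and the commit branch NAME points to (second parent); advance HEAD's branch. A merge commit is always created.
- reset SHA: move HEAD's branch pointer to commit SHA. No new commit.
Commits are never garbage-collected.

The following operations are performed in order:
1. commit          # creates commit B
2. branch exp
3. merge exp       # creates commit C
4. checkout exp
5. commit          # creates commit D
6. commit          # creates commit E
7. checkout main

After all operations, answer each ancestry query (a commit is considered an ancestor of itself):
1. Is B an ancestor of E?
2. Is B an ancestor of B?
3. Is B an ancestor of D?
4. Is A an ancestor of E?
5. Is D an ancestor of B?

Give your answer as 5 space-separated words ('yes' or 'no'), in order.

After op 1 (commit): HEAD=main@B [main=B]
After op 2 (branch): HEAD=main@B [exp=B main=B]
After op 3 (merge): HEAD=main@C [exp=B main=C]
After op 4 (checkout): HEAD=exp@B [exp=B main=C]
After op 5 (commit): HEAD=exp@D [exp=D main=C]
After op 6 (commit): HEAD=exp@E [exp=E main=C]
After op 7 (checkout): HEAD=main@C [exp=E main=C]
ancestors(E) = {A,B,D,E}; B in? yes
ancestors(B) = {A,B}; B in? yes
ancestors(D) = {A,B,D}; B in? yes
ancestors(E) = {A,B,D,E}; A in? yes
ancestors(B) = {A,B}; D in? no

Answer: yes yes yes yes no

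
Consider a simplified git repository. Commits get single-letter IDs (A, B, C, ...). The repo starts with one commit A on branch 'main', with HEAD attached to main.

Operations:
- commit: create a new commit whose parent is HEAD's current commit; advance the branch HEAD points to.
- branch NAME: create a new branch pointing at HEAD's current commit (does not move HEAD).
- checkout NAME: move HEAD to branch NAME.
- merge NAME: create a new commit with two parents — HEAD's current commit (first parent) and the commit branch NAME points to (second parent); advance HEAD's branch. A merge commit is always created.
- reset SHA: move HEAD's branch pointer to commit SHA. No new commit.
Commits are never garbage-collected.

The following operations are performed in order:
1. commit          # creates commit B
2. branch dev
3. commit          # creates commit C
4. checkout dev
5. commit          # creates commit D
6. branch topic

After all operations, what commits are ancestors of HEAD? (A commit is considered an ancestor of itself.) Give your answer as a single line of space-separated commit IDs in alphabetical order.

Answer: A B D

Derivation:
After op 1 (commit): HEAD=main@B [main=B]
After op 2 (branch): HEAD=main@B [dev=B main=B]
After op 3 (commit): HEAD=main@C [dev=B main=C]
After op 4 (checkout): HEAD=dev@B [dev=B main=C]
After op 5 (commit): HEAD=dev@D [dev=D main=C]
After op 6 (branch): HEAD=dev@D [dev=D main=C topic=D]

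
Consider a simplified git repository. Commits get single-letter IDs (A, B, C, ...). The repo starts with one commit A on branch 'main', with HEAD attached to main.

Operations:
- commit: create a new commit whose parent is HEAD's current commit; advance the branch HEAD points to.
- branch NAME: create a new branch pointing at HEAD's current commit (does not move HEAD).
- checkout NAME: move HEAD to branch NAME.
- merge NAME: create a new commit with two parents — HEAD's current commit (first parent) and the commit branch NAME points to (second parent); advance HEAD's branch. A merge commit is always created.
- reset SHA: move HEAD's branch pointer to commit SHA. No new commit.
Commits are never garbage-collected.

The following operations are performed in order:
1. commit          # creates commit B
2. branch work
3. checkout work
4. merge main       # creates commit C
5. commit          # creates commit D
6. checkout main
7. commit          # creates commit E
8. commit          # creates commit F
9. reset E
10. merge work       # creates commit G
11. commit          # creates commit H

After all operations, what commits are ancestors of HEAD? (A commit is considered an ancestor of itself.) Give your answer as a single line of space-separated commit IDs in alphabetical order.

Answer: A B C D E G H

Derivation:
After op 1 (commit): HEAD=main@B [main=B]
After op 2 (branch): HEAD=main@B [main=B work=B]
After op 3 (checkout): HEAD=work@B [main=B work=B]
After op 4 (merge): HEAD=work@C [main=B work=C]
After op 5 (commit): HEAD=work@D [main=B work=D]
After op 6 (checkout): HEAD=main@B [main=B work=D]
After op 7 (commit): HEAD=main@E [main=E work=D]
After op 8 (commit): HEAD=main@F [main=F work=D]
After op 9 (reset): HEAD=main@E [main=E work=D]
After op 10 (merge): HEAD=main@G [main=G work=D]
After op 11 (commit): HEAD=main@H [main=H work=D]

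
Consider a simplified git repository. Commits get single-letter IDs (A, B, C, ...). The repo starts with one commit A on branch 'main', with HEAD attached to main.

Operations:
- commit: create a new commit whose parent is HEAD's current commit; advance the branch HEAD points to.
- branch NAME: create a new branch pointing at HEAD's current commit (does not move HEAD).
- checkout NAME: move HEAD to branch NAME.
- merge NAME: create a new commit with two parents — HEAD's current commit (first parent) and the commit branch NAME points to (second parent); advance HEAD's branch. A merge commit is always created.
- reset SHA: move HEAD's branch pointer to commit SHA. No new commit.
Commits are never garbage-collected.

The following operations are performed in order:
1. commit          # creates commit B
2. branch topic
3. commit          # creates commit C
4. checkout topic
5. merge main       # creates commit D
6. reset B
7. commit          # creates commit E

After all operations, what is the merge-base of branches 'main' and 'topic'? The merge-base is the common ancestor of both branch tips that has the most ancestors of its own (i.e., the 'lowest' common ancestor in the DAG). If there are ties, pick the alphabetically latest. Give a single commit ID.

After op 1 (commit): HEAD=main@B [main=B]
After op 2 (branch): HEAD=main@B [main=B topic=B]
After op 3 (commit): HEAD=main@C [main=C topic=B]
After op 4 (checkout): HEAD=topic@B [main=C topic=B]
After op 5 (merge): HEAD=topic@D [main=C topic=D]
After op 6 (reset): HEAD=topic@B [main=C topic=B]
After op 7 (commit): HEAD=topic@E [main=C topic=E]
ancestors(main=C): ['A', 'B', 'C']
ancestors(topic=E): ['A', 'B', 'E']
common: ['A', 'B']

Answer: B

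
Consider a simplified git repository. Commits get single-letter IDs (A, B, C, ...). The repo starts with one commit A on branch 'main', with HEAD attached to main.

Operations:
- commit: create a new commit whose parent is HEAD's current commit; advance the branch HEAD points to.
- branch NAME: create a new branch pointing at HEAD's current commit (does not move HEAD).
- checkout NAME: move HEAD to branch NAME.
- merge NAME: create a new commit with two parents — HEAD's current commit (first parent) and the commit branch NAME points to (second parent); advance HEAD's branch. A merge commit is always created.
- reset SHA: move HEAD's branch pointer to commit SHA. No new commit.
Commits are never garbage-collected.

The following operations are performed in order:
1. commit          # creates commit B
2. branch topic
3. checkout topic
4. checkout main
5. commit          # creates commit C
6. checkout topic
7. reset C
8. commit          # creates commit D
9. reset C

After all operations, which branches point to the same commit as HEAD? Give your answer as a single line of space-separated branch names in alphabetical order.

After op 1 (commit): HEAD=main@B [main=B]
After op 2 (branch): HEAD=main@B [main=B topic=B]
After op 3 (checkout): HEAD=topic@B [main=B topic=B]
After op 4 (checkout): HEAD=main@B [main=B topic=B]
After op 5 (commit): HEAD=main@C [main=C topic=B]
After op 6 (checkout): HEAD=topic@B [main=C topic=B]
After op 7 (reset): HEAD=topic@C [main=C topic=C]
After op 8 (commit): HEAD=topic@D [main=C topic=D]
After op 9 (reset): HEAD=topic@C [main=C topic=C]

Answer: main topic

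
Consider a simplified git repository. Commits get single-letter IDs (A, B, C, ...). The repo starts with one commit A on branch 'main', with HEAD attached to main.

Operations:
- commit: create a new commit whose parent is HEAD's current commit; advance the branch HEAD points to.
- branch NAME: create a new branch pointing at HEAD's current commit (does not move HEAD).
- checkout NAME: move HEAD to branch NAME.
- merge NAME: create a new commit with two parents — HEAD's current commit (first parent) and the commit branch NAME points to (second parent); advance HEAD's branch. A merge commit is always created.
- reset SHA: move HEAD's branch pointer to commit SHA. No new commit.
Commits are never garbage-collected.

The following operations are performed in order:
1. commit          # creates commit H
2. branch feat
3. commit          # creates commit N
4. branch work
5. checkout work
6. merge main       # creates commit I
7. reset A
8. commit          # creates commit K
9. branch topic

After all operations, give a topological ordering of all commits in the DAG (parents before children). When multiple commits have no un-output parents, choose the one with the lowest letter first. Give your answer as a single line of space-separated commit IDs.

After op 1 (commit): HEAD=main@H [main=H]
After op 2 (branch): HEAD=main@H [feat=H main=H]
After op 3 (commit): HEAD=main@N [feat=H main=N]
After op 4 (branch): HEAD=main@N [feat=H main=N work=N]
After op 5 (checkout): HEAD=work@N [feat=H main=N work=N]
After op 6 (merge): HEAD=work@I [feat=H main=N work=I]
After op 7 (reset): HEAD=work@A [feat=H main=N work=A]
After op 8 (commit): HEAD=work@K [feat=H main=N work=K]
After op 9 (branch): HEAD=work@K [feat=H main=N topic=K work=K]
commit A: parents=[]
commit H: parents=['A']
commit I: parents=['N', 'N']
commit K: parents=['A']
commit N: parents=['H']

Answer: A H K N I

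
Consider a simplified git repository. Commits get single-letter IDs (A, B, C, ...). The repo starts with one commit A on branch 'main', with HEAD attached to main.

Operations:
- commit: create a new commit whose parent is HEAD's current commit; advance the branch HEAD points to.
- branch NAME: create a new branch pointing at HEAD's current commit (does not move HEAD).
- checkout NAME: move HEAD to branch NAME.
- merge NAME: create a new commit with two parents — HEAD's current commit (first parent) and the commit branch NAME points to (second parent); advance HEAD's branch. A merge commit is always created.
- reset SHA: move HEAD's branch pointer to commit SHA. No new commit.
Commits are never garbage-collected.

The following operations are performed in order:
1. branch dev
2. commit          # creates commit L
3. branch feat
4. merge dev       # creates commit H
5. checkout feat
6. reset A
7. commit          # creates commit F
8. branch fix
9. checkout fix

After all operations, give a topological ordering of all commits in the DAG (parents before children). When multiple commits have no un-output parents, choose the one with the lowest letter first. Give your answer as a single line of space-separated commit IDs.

Answer: A F L H

Derivation:
After op 1 (branch): HEAD=main@A [dev=A main=A]
After op 2 (commit): HEAD=main@L [dev=A main=L]
After op 3 (branch): HEAD=main@L [dev=A feat=L main=L]
After op 4 (merge): HEAD=main@H [dev=A feat=L main=H]
After op 5 (checkout): HEAD=feat@L [dev=A feat=L main=H]
After op 6 (reset): HEAD=feat@A [dev=A feat=A main=H]
After op 7 (commit): HEAD=feat@F [dev=A feat=F main=H]
After op 8 (branch): HEAD=feat@F [dev=A feat=F fix=F main=H]
After op 9 (checkout): HEAD=fix@F [dev=A feat=F fix=F main=H]
commit A: parents=[]
commit F: parents=['A']
commit H: parents=['L', 'A']
commit L: parents=['A']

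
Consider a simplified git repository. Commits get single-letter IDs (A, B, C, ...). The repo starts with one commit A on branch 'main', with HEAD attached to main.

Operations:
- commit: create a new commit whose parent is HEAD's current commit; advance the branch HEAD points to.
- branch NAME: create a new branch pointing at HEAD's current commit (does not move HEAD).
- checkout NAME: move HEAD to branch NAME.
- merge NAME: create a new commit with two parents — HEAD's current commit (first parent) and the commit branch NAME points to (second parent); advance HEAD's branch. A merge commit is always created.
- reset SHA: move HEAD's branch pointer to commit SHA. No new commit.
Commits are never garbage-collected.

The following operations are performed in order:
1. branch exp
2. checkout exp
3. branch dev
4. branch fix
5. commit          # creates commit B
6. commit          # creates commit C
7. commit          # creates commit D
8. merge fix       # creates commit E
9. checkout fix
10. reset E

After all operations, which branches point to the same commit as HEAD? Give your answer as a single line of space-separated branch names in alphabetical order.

Answer: exp fix

Derivation:
After op 1 (branch): HEAD=main@A [exp=A main=A]
After op 2 (checkout): HEAD=exp@A [exp=A main=A]
After op 3 (branch): HEAD=exp@A [dev=A exp=A main=A]
After op 4 (branch): HEAD=exp@A [dev=A exp=A fix=A main=A]
After op 5 (commit): HEAD=exp@B [dev=A exp=B fix=A main=A]
After op 6 (commit): HEAD=exp@C [dev=A exp=C fix=A main=A]
After op 7 (commit): HEAD=exp@D [dev=A exp=D fix=A main=A]
After op 8 (merge): HEAD=exp@E [dev=A exp=E fix=A main=A]
After op 9 (checkout): HEAD=fix@A [dev=A exp=E fix=A main=A]
After op 10 (reset): HEAD=fix@E [dev=A exp=E fix=E main=A]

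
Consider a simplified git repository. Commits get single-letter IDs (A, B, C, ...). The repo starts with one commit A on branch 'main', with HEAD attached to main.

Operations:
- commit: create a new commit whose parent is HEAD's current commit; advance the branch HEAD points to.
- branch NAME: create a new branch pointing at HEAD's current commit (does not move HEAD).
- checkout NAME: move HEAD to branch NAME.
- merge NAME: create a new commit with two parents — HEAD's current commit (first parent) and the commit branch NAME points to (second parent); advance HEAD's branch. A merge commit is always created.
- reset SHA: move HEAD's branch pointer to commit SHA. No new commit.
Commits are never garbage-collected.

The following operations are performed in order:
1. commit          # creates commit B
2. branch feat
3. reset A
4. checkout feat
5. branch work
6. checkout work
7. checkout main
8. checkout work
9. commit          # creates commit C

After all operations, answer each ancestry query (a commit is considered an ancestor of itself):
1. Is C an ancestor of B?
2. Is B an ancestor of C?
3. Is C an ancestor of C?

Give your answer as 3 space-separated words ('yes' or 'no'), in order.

After op 1 (commit): HEAD=main@B [main=B]
After op 2 (branch): HEAD=main@B [feat=B main=B]
After op 3 (reset): HEAD=main@A [feat=B main=A]
After op 4 (checkout): HEAD=feat@B [feat=B main=A]
After op 5 (branch): HEAD=feat@B [feat=B main=A work=B]
After op 6 (checkout): HEAD=work@B [feat=B main=A work=B]
After op 7 (checkout): HEAD=main@A [feat=B main=A work=B]
After op 8 (checkout): HEAD=work@B [feat=B main=A work=B]
After op 9 (commit): HEAD=work@C [feat=B main=A work=C]
ancestors(B) = {A,B}; C in? no
ancestors(C) = {A,B,C}; B in? yes
ancestors(C) = {A,B,C}; C in? yes

Answer: no yes yes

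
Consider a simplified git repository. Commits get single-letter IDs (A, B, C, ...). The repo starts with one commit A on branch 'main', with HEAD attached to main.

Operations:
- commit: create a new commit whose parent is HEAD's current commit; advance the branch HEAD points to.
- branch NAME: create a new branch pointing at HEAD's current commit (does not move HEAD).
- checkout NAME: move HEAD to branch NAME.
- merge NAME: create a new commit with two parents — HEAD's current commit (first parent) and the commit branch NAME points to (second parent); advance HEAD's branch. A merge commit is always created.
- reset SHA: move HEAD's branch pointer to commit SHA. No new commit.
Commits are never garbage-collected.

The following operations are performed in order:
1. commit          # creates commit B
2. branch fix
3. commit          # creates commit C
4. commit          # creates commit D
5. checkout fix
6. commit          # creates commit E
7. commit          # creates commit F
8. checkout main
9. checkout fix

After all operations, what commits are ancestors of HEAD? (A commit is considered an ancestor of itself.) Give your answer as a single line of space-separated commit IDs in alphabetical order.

After op 1 (commit): HEAD=main@B [main=B]
After op 2 (branch): HEAD=main@B [fix=B main=B]
After op 3 (commit): HEAD=main@C [fix=B main=C]
After op 4 (commit): HEAD=main@D [fix=B main=D]
After op 5 (checkout): HEAD=fix@B [fix=B main=D]
After op 6 (commit): HEAD=fix@E [fix=E main=D]
After op 7 (commit): HEAD=fix@F [fix=F main=D]
After op 8 (checkout): HEAD=main@D [fix=F main=D]
After op 9 (checkout): HEAD=fix@F [fix=F main=D]

Answer: A B E F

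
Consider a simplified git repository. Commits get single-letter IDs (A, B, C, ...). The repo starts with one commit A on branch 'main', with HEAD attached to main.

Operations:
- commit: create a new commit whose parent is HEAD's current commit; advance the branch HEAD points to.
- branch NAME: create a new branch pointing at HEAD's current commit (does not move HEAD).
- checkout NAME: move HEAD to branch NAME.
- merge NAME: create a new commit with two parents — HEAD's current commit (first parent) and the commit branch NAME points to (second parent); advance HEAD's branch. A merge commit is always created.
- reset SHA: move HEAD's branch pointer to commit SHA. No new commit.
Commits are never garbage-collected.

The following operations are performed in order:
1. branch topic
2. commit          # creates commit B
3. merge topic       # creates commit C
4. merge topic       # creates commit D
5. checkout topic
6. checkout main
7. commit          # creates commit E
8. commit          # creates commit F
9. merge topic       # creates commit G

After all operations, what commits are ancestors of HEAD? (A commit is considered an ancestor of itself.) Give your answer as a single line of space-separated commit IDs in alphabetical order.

Answer: A B C D E F G

Derivation:
After op 1 (branch): HEAD=main@A [main=A topic=A]
After op 2 (commit): HEAD=main@B [main=B topic=A]
After op 3 (merge): HEAD=main@C [main=C topic=A]
After op 4 (merge): HEAD=main@D [main=D topic=A]
After op 5 (checkout): HEAD=topic@A [main=D topic=A]
After op 6 (checkout): HEAD=main@D [main=D topic=A]
After op 7 (commit): HEAD=main@E [main=E topic=A]
After op 8 (commit): HEAD=main@F [main=F topic=A]
After op 9 (merge): HEAD=main@G [main=G topic=A]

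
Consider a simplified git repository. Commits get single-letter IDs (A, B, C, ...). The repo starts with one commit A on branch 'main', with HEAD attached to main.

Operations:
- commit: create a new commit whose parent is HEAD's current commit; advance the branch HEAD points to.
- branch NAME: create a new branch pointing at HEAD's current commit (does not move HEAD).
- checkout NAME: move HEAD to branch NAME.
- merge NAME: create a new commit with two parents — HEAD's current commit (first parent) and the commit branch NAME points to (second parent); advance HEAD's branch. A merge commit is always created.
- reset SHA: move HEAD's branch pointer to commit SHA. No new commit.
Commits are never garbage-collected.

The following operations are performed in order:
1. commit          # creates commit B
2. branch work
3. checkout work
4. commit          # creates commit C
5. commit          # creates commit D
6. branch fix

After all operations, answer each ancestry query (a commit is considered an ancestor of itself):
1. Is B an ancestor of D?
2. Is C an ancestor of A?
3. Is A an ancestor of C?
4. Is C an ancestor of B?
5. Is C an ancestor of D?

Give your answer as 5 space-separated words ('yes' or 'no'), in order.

Answer: yes no yes no yes

Derivation:
After op 1 (commit): HEAD=main@B [main=B]
After op 2 (branch): HEAD=main@B [main=B work=B]
After op 3 (checkout): HEAD=work@B [main=B work=B]
After op 4 (commit): HEAD=work@C [main=B work=C]
After op 5 (commit): HEAD=work@D [main=B work=D]
After op 6 (branch): HEAD=work@D [fix=D main=B work=D]
ancestors(D) = {A,B,C,D}; B in? yes
ancestors(A) = {A}; C in? no
ancestors(C) = {A,B,C}; A in? yes
ancestors(B) = {A,B}; C in? no
ancestors(D) = {A,B,C,D}; C in? yes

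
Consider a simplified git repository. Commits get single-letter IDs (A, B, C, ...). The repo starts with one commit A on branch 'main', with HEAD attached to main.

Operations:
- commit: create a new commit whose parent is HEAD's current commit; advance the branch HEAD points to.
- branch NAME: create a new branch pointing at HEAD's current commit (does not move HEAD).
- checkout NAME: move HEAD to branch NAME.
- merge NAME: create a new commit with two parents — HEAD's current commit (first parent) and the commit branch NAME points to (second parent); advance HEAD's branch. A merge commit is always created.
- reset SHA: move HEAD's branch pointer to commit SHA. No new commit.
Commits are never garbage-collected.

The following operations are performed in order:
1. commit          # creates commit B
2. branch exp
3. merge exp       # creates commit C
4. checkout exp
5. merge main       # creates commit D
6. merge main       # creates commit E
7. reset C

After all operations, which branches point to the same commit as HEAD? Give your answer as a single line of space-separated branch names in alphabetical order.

After op 1 (commit): HEAD=main@B [main=B]
After op 2 (branch): HEAD=main@B [exp=B main=B]
After op 3 (merge): HEAD=main@C [exp=B main=C]
After op 4 (checkout): HEAD=exp@B [exp=B main=C]
After op 5 (merge): HEAD=exp@D [exp=D main=C]
After op 6 (merge): HEAD=exp@E [exp=E main=C]
After op 7 (reset): HEAD=exp@C [exp=C main=C]

Answer: exp main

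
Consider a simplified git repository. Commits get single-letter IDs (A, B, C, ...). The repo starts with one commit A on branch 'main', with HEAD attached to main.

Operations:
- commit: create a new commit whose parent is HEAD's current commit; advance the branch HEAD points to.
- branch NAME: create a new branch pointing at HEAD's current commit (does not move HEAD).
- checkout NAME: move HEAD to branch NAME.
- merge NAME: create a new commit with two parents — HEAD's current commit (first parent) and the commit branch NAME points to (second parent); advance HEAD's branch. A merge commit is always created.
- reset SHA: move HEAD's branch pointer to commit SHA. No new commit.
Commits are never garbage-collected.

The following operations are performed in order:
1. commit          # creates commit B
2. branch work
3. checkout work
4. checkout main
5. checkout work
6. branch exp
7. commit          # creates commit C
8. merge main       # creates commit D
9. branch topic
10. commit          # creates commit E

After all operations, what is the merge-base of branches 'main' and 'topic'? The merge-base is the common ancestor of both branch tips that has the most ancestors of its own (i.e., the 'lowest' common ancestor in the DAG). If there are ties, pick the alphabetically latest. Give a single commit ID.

After op 1 (commit): HEAD=main@B [main=B]
After op 2 (branch): HEAD=main@B [main=B work=B]
After op 3 (checkout): HEAD=work@B [main=B work=B]
After op 4 (checkout): HEAD=main@B [main=B work=B]
After op 5 (checkout): HEAD=work@B [main=B work=B]
After op 6 (branch): HEAD=work@B [exp=B main=B work=B]
After op 7 (commit): HEAD=work@C [exp=B main=B work=C]
After op 8 (merge): HEAD=work@D [exp=B main=B work=D]
After op 9 (branch): HEAD=work@D [exp=B main=B topic=D work=D]
After op 10 (commit): HEAD=work@E [exp=B main=B topic=D work=E]
ancestors(main=B): ['A', 'B']
ancestors(topic=D): ['A', 'B', 'C', 'D']
common: ['A', 'B']

Answer: B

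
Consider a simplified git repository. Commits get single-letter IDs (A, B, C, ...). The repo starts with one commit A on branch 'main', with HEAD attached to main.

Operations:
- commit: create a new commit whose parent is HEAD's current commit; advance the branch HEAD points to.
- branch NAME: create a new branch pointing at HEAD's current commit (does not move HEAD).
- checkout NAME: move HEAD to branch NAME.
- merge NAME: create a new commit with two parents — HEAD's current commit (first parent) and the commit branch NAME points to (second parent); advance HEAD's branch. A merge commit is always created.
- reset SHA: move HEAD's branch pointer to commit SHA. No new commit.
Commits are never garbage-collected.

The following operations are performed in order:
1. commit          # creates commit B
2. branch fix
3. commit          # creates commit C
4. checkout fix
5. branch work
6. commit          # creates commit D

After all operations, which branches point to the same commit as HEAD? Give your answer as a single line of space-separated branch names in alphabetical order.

Answer: fix

Derivation:
After op 1 (commit): HEAD=main@B [main=B]
After op 2 (branch): HEAD=main@B [fix=B main=B]
After op 3 (commit): HEAD=main@C [fix=B main=C]
After op 4 (checkout): HEAD=fix@B [fix=B main=C]
After op 5 (branch): HEAD=fix@B [fix=B main=C work=B]
After op 6 (commit): HEAD=fix@D [fix=D main=C work=B]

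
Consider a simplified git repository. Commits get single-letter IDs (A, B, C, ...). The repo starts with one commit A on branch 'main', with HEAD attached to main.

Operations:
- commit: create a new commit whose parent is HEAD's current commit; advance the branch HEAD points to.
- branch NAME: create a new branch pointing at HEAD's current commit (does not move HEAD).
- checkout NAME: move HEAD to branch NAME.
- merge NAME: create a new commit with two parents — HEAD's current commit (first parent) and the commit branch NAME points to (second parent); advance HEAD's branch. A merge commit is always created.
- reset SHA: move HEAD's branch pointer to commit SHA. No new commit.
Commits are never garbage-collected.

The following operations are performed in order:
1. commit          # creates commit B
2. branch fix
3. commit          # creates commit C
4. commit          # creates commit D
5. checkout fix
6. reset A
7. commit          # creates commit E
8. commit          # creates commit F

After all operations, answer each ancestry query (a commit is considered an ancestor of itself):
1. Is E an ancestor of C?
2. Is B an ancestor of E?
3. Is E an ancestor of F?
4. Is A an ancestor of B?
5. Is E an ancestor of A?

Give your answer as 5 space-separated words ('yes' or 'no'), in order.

After op 1 (commit): HEAD=main@B [main=B]
After op 2 (branch): HEAD=main@B [fix=B main=B]
After op 3 (commit): HEAD=main@C [fix=B main=C]
After op 4 (commit): HEAD=main@D [fix=B main=D]
After op 5 (checkout): HEAD=fix@B [fix=B main=D]
After op 6 (reset): HEAD=fix@A [fix=A main=D]
After op 7 (commit): HEAD=fix@E [fix=E main=D]
After op 8 (commit): HEAD=fix@F [fix=F main=D]
ancestors(C) = {A,B,C}; E in? no
ancestors(E) = {A,E}; B in? no
ancestors(F) = {A,E,F}; E in? yes
ancestors(B) = {A,B}; A in? yes
ancestors(A) = {A}; E in? no

Answer: no no yes yes no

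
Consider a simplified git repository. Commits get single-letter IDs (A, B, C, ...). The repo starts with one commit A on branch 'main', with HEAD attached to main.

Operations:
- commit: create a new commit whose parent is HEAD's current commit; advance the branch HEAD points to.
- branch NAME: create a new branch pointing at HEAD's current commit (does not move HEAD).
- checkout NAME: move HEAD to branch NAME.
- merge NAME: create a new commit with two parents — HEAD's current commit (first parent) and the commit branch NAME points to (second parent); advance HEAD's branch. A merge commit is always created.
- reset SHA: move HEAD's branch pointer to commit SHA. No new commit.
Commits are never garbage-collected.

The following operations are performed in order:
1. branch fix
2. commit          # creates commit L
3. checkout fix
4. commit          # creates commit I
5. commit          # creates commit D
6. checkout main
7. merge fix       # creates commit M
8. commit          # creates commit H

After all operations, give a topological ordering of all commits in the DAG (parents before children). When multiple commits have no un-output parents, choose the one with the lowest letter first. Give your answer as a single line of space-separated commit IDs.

After op 1 (branch): HEAD=main@A [fix=A main=A]
After op 2 (commit): HEAD=main@L [fix=A main=L]
After op 3 (checkout): HEAD=fix@A [fix=A main=L]
After op 4 (commit): HEAD=fix@I [fix=I main=L]
After op 5 (commit): HEAD=fix@D [fix=D main=L]
After op 6 (checkout): HEAD=main@L [fix=D main=L]
After op 7 (merge): HEAD=main@M [fix=D main=M]
After op 8 (commit): HEAD=main@H [fix=D main=H]
commit A: parents=[]
commit D: parents=['I']
commit H: parents=['M']
commit I: parents=['A']
commit L: parents=['A']
commit M: parents=['L', 'D']

Answer: A I D L M H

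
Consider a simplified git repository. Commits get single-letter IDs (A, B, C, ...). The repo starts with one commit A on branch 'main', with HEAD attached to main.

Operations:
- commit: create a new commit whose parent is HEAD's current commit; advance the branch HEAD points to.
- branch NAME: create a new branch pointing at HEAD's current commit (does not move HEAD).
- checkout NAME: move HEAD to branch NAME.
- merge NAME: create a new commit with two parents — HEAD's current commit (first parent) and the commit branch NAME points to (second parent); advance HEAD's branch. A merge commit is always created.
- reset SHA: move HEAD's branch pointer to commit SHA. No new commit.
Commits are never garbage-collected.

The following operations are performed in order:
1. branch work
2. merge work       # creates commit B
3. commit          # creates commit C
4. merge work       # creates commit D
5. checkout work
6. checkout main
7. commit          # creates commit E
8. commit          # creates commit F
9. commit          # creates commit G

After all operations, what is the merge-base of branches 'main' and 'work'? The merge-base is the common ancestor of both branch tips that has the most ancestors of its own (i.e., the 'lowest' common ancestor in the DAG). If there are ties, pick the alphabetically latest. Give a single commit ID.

Answer: A

Derivation:
After op 1 (branch): HEAD=main@A [main=A work=A]
After op 2 (merge): HEAD=main@B [main=B work=A]
After op 3 (commit): HEAD=main@C [main=C work=A]
After op 4 (merge): HEAD=main@D [main=D work=A]
After op 5 (checkout): HEAD=work@A [main=D work=A]
After op 6 (checkout): HEAD=main@D [main=D work=A]
After op 7 (commit): HEAD=main@E [main=E work=A]
After op 8 (commit): HEAD=main@F [main=F work=A]
After op 9 (commit): HEAD=main@G [main=G work=A]
ancestors(main=G): ['A', 'B', 'C', 'D', 'E', 'F', 'G']
ancestors(work=A): ['A']
common: ['A']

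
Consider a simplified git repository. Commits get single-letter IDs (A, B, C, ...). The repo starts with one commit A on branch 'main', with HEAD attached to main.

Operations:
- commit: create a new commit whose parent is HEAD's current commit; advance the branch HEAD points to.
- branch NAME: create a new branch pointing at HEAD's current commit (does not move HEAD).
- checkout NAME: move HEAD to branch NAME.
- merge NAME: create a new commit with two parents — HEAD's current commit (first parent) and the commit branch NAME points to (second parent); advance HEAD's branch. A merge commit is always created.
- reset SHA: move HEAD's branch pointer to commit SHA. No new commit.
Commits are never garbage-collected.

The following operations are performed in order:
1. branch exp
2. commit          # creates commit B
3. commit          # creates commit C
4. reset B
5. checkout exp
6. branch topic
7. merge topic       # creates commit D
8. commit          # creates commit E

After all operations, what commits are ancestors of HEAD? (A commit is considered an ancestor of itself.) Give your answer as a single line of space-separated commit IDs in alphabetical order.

After op 1 (branch): HEAD=main@A [exp=A main=A]
After op 2 (commit): HEAD=main@B [exp=A main=B]
After op 3 (commit): HEAD=main@C [exp=A main=C]
After op 4 (reset): HEAD=main@B [exp=A main=B]
After op 5 (checkout): HEAD=exp@A [exp=A main=B]
After op 6 (branch): HEAD=exp@A [exp=A main=B topic=A]
After op 7 (merge): HEAD=exp@D [exp=D main=B topic=A]
After op 8 (commit): HEAD=exp@E [exp=E main=B topic=A]

Answer: A D E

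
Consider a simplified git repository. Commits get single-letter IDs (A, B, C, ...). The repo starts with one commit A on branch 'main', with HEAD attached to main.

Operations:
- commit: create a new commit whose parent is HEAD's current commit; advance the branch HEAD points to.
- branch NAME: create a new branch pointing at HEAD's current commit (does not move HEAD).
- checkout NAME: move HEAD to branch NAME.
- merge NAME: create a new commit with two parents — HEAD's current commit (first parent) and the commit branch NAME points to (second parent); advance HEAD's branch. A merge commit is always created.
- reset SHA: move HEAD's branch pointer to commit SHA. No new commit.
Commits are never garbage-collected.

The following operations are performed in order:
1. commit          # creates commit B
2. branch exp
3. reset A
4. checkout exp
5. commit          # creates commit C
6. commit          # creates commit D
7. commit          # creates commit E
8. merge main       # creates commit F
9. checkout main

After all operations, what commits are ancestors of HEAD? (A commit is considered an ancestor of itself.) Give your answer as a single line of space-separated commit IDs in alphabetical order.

After op 1 (commit): HEAD=main@B [main=B]
After op 2 (branch): HEAD=main@B [exp=B main=B]
After op 3 (reset): HEAD=main@A [exp=B main=A]
After op 4 (checkout): HEAD=exp@B [exp=B main=A]
After op 5 (commit): HEAD=exp@C [exp=C main=A]
After op 6 (commit): HEAD=exp@D [exp=D main=A]
After op 7 (commit): HEAD=exp@E [exp=E main=A]
After op 8 (merge): HEAD=exp@F [exp=F main=A]
After op 9 (checkout): HEAD=main@A [exp=F main=A]

Answer: A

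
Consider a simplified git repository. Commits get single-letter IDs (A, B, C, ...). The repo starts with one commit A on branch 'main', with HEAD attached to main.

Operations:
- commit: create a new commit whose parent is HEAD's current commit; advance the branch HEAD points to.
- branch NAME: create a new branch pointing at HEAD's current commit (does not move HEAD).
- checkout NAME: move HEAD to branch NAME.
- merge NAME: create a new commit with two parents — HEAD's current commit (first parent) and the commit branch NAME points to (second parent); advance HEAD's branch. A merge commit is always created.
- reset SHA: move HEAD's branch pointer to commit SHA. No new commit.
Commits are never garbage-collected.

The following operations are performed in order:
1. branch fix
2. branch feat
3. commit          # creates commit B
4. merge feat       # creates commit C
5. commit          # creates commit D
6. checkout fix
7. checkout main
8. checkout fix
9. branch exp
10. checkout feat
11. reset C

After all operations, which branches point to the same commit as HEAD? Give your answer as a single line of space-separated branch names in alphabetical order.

Answer: feat

Derivation:
After op 1 (branch): HEAD=main@A [fix=A main=A]
After op 2 (branch): HEAD=main@A [feat=A fix=A main=A]
After op 3 (commit): HEAD=main@B [feat=A fix=A main=B]
After op 4 (merge): HEAD=main@C [feat=A fix=A main=C]
After op 5 (commit): HEAD=main@D [feat=A fix=A main=D]
After op 6 (checkout): HEAD=fix@A [feat=A fix=A main=D]
After op 7 (checkout): HEAD=main@D [feat=A fix=A main=D]
After op 8 (checkout): HEAD=fix@A [feat=A fix=A main=D]
After op 9 (branch): HEAD=fix@A [exp=A feat=A fix=A main=D]
After op 10 (checkout): HEAD=feat@A [exp=A feat=A fix=A main=D]
After op 11 (reset): HEAD=feat@C [exp=A feat=C fix=A main=D]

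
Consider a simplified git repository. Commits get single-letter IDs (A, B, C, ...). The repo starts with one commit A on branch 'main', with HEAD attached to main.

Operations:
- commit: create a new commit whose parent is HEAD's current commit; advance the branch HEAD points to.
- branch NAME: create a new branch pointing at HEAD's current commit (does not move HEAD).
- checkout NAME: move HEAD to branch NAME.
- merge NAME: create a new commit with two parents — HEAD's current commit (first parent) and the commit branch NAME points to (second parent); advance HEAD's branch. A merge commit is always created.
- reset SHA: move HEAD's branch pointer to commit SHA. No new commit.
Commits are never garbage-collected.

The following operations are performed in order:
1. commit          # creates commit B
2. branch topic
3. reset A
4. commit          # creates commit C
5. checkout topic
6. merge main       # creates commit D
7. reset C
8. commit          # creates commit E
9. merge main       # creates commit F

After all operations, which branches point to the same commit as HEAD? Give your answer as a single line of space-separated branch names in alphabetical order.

Answer: topic

Derivation:
After op 1 (commit): HEAD=main@B [main=B]
After op 2 (branch): HEAD=main@B [main=B topic=B]
After op 3 (reset): HEAD=main@A [main=A topic=B]
After op 4 (commit): HEAD=main@C [main=C topic=B]
After op 5 (checkout): HEAD=topic@B [main=C topic=B]
After op 6 (merge): HEAD=topic@D [main=C topic=D]
After op 7 (reset): HEAD=topic@C [main=C topic=C]
After op 8 (commit): HEAD=topic@E [main=C topic=E]
After op 9 (merge): HEAD=topic@F [main=C topic=F]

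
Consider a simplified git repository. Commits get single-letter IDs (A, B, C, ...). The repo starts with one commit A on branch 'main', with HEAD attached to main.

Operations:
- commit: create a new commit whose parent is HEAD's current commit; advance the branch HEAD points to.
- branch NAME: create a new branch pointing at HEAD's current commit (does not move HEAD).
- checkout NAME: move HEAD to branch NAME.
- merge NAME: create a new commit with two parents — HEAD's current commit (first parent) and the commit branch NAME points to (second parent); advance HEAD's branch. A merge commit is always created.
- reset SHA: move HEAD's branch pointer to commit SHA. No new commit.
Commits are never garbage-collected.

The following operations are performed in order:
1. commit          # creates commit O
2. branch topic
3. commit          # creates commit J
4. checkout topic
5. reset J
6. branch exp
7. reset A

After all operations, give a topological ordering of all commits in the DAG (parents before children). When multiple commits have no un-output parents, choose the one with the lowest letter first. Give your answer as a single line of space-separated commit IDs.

After op 1 (commit): HEAD=main@O [main=O]
After op 2 (branch): HEAD=main@O [main=O topic=O]
After op 3 (commit): HEAD=main@J [main=J topic=O]
After op 4 (checkout): HEAD=topic@O [main=J topic=O]
After op 5 (reset): HEAD=topic@J [main=J topic=J]
After op 6 (branch): HEAD=topic@J [exp=J main=J topic=J]
After op 7 (reset): HEAD=topic@A [exp=J main=J topic=A]
commit A: parents=[]
commit J: parents=['O']
commit O: parents=['A']

Answer: A O J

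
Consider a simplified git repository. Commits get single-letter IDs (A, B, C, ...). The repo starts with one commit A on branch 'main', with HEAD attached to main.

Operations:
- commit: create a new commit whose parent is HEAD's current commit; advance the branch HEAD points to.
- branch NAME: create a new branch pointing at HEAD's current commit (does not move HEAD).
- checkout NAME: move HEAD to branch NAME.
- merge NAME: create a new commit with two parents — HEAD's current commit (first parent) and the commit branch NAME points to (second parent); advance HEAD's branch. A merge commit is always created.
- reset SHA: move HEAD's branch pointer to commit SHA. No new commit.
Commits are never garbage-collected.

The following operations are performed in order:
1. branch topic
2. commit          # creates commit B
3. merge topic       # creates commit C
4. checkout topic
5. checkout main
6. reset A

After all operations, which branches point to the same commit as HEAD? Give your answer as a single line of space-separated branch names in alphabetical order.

Answer: main topic

Derivation:
After op 1 (branch): HEAD=main@A [main=A topic=A]
After op 2 (commit): HEAD=main@B [main=B topic=A]
After op 3 (merge): HEAD=main@C [main=C topic=A]
After op 4 (checkout): HEAD=topic@A [main=C topic=A]
After op 5 (checkout): HEAD=main@C [main=C topic=A]
After op 6 (reset): HEAD=main@A [main=A topic=A]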